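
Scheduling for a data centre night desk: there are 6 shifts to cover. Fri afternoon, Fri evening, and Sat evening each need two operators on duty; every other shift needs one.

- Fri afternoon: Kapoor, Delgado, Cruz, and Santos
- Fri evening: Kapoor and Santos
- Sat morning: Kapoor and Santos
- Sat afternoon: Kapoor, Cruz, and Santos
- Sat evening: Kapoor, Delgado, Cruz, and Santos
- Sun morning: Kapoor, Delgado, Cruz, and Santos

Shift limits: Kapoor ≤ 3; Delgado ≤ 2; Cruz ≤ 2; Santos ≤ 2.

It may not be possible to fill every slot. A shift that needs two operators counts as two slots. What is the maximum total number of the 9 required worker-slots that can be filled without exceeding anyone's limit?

Total capacity across all operators is 3+2+2+2 = 9, and 9 slots are needed, so at most 9 can be filled.
An assignment achieving 9: Fri afternoon→Delgado+Cruz, Fri evening→Kapoor+Santos, Sat morning→Kapoor, Sat afternoon→Kapoor, Sat evening→Delgado+Cruz, Sun morning→Santos.
Loads: Kapoor 3/3, Delgado 2/2, Cruz 2/2, Santos 2/2.

9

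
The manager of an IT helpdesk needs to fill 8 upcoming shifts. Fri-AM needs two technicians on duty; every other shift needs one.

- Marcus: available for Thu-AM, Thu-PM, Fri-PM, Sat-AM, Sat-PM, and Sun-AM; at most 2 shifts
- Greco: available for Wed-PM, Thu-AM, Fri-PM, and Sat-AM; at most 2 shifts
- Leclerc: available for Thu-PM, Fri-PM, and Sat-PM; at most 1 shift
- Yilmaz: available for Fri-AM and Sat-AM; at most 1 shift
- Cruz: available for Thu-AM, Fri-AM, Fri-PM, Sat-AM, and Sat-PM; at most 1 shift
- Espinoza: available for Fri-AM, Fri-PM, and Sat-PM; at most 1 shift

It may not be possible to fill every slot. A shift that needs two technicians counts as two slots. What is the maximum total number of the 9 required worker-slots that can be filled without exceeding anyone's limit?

Total capacity across all technicians is 2+2+1+1+1+1 = 8, and 9 slots are needed, so at most 8 can be filled.
An assignment achieving 8: Wed-PM→Greco, Thu-AM→Greco, Thu-PM→Marcus, Fri-AM→Yilmaz+Cruz, Fri-PM→Espinoza, Sat-PM→Leclerc, Sun-AM→Marcus.
Loads: Marcus 2/2, Greco 2/2, Leclerc 1/1, Yilmaz 1/1, Cruz 1/1, Espinoza 1/1.

8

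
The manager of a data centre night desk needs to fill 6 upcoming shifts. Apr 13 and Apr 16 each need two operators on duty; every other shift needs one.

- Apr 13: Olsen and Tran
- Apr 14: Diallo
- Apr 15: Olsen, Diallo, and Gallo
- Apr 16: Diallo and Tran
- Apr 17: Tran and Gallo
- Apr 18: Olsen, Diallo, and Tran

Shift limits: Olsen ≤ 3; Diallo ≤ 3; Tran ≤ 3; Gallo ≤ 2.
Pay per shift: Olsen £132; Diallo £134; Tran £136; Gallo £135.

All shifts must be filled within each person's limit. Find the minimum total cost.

£1071

Apr 13 can only be covered by Olsen and Tran, so that assignment is forced.
Apr 14 can only be covered by Diallo, so that assignment is forced.
Apr 16 can only be covered by Diallo and Tran, so that assignment is forced.
Picking the cheapest available operator for each shift independently would cost £1071, and that bound is achievable.
An optimal schedule: Apr 13→Olsen+Tran, Apr 14→Diallo, Apr 15→Olsen, Apr 16→Diallo+Tran, Apr 17→Gallo, Apr 18→Olsen.
Total: 132 + 136 + 134 + 132 + 134 + 136 + 135 + 132 = £1071.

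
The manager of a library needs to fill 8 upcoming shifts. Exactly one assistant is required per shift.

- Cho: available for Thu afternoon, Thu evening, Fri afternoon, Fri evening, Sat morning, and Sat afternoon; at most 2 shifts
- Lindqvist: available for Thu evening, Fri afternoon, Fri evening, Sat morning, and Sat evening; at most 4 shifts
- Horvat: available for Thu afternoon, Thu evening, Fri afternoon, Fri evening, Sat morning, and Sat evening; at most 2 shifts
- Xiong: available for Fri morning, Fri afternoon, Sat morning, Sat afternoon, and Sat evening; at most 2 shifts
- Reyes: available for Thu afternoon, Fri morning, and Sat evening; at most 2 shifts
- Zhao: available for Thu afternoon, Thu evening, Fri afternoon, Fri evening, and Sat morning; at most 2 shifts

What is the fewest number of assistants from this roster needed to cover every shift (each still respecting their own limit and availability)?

8 slots to fill and no one can take more than 4, so at least ⌈8/4⌉ = 2 assistants are needed.
Any 2 assistants together have capacity at most 4+2 = 6 < 8 slots, so 2 can never suffice.
Cho, Lindqvist, and Xiong alone can cover everything: Thu afternoon→Cho, Thu evening→Cho, Fri morning→Xiong, Fri afternoon→Lindqvist, Fri evening→Lindqvist, Sat morning→Lindqvist, Sat afternoon→Xiong, Sat evening→Lindqvist.

3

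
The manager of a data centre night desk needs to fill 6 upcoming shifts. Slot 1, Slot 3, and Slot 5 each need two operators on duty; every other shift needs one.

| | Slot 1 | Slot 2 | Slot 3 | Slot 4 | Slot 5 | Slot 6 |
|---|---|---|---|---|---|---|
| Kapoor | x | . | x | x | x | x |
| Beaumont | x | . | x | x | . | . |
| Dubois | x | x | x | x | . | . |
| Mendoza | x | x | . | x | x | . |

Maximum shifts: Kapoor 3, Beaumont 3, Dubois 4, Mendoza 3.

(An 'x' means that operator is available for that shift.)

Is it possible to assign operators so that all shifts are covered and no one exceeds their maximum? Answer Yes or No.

Slot 5 can only be covered by Kapoor and Mendoza, so that assignment is forced.
Slot 6 can only be covered by Kapoor, so that assignment is forced.
One valid schedule: Slot 1→Beaumont+Dubois, Slot 2→Dubois, Slot 3→Kapoor+Beaumont, Slot 4→Beaumont, Slot 5→Kapoor+Mendoza, Slot 6→Kapoor.
Loads: Kapoor 3/3, Beaumont 3/3, Dubois 2/4, Mendoza 1/3 — all within limits.

Yes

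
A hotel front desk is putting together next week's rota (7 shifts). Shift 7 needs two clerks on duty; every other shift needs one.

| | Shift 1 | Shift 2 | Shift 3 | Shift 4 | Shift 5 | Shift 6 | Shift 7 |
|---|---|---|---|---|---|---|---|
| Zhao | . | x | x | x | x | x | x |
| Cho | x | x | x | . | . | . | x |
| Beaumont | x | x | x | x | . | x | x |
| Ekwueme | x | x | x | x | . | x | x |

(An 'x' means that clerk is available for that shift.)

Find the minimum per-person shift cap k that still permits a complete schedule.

2

With 4 clerks and 8 worker-slots to fill, someone must work at least ⌈8/4⌉ = 2 shifts, so k ≥ 2.
k = 2 works: Shift 1→Cho, Shift 2→Cho, Shift 3→Ekwueme, Shift 4→Zhao, Shift 5→Zhao, Shift 6→Beaumont, Shift 7→Beaumont+Ekwueme.
Loads: Zhao 2, Cho 2, Beaumont 2, Ekwueme 2 — all ≤ 2.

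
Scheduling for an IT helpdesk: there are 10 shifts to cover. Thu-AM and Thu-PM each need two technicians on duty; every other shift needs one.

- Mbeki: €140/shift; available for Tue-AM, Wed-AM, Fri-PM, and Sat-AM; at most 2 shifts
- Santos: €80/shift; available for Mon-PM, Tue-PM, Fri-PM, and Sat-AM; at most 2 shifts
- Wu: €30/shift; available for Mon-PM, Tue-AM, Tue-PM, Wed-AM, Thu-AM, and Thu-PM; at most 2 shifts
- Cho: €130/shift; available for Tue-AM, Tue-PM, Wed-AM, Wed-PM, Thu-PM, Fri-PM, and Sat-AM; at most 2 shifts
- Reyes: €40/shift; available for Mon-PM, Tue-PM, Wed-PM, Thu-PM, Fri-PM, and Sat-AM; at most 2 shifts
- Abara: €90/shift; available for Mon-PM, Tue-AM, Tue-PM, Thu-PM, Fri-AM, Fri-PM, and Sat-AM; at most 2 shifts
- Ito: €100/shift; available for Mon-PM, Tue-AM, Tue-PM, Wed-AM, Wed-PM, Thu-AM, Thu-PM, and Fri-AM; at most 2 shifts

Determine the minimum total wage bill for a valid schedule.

Thu-AM can only be covered by Wu and Ito, so that assignment is forced.
Picking the cheapest available technician for each shift independently would cost €530, but that ignores the shift limits.
An optimal schedule: Mon-PM→Reyes, Tue-AM→Abara, Tue-PM→Cho, Wed-AM→Wu, Wed-PM→Reyes, Thu-AM→Wu+Ito, Thu-PM→Ito+Cho, Fri-AM→Abara, Fri-PM→Santos, Sat-AM→Santos.
Total: 40 + 90 + 130 + 30 + 40 + 30 + 100 + 100 + 130 + 90 + 80 + 80 = €940.

€940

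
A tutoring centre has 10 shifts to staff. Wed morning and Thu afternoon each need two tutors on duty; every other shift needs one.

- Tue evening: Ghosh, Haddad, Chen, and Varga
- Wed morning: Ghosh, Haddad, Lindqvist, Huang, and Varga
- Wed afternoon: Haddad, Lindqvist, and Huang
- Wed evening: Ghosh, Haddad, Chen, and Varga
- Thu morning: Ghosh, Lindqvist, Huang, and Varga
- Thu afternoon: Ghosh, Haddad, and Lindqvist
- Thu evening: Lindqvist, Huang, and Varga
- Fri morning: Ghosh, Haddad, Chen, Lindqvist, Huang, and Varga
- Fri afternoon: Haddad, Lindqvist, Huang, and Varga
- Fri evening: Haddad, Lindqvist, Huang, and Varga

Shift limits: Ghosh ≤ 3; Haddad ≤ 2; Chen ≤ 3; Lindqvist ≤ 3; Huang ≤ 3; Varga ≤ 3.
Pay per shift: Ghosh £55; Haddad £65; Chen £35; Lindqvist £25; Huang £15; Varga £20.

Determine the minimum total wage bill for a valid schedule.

£305

Picking the cheapest available tutor for each shift independently would cost £245, but that ignores the shift limits.
An optimal schedule: Tue evening→Varga, Wed morning→Varga+Lindqvist, Wed afternoon→Huang, Wed evening→Chen, Thu morning→Huang, Thu afternoon→Lindqvist+Ghosh, Thu evening→Huang, Fri morning→Chen, Fri afternoon→Varga, Fri evening→Lindqvist.
Total: 20 + 20 + 25 + 15 + 35 + 15 + 25 + 55 + 15 + 35 + 20 + 25 = £305.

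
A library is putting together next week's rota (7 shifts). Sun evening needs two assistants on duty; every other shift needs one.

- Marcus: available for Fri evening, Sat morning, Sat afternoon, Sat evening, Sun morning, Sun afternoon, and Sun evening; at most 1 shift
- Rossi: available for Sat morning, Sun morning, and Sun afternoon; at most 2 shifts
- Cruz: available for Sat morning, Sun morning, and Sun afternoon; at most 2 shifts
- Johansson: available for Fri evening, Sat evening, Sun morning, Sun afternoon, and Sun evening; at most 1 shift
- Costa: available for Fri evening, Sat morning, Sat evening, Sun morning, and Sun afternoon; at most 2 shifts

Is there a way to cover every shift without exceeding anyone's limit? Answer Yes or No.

No

Total capacity is 8 and 8 slots are needed, so capacity alone doesn't rule it out.
Shifts {Sat afternoon, Sun evening} need 3 worker-slots in total, but the assistants available for any of those shifts (Marcus and Johansson) can supply at most 2 among them. So no valid schedule exists.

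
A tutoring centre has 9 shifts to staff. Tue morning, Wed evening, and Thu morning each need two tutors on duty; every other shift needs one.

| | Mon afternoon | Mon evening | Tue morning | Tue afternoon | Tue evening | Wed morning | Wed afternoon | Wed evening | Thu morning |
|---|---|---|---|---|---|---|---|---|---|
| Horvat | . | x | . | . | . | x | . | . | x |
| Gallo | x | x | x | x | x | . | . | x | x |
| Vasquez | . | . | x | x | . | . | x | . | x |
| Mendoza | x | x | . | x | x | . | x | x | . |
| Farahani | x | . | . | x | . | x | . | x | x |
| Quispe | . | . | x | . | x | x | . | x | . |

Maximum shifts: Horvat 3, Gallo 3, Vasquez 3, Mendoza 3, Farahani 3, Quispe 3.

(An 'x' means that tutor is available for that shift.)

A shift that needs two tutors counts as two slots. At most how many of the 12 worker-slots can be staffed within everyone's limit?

Total capacity across all tutors is 3+3+3+3+3+3 = 18, and 12 slots are needed, so at most 12 can be filled.
An assignment achieving 12: Mon afternoon→Gallo, Mon evening→Horvat, Tue morning→Gallo+Vasquez, Tue afternoon→Vasquez, Tue evening→Gallo, Wed morning→Horvat, Wed afternoon→Vasquez, Wed evening→Mendoza+Farahani, Thu morning→Horvat+Farahani.
Loads: Horvat 3/3, Gallo 3/3, Vasquez 3/3, Mendoza 1/3, Farahani 2/3, Quispe 0/3.

12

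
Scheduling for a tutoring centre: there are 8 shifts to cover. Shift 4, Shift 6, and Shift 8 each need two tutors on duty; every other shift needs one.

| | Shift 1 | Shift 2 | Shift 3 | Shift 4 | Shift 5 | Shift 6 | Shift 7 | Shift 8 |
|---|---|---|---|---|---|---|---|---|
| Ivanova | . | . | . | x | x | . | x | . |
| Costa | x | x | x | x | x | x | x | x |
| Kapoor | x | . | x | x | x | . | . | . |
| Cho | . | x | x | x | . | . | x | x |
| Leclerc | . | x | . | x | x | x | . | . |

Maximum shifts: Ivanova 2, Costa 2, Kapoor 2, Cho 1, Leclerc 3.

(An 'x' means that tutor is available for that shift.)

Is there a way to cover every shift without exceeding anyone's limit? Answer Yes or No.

No

Total capacity is 2+2+2+1+3 = 10 but 11 worker-slots are needed — infeasible.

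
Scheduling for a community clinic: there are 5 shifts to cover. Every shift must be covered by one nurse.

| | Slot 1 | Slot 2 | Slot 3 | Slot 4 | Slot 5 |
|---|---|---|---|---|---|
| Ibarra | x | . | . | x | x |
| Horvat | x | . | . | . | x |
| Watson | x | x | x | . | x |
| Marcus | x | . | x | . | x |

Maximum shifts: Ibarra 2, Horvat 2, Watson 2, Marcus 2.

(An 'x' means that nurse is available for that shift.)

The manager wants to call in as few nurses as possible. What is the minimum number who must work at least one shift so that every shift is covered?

3

5 slots to fill and no one can take more than 2, so at least ⌈5/2⌉ = 3 nurses are needed.
Ibarra, Horvat, and Watson alone can cover everything: Slot 1→Ibarra, Slot 2→Watson, Slot 3→Watson, Slot 4→Ibarra, Slot 5→Horvat.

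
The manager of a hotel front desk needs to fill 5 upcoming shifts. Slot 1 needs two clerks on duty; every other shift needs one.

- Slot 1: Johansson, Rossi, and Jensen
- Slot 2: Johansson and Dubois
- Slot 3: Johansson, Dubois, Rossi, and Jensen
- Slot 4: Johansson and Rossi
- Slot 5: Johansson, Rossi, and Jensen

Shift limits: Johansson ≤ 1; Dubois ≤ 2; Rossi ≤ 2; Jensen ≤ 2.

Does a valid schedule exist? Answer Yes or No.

Yes

One valid schedule: Slot 1→Rossi+Jensen, Slot 2→Johansson, Slot 3→Dubois, Slot 4→Rossi, Slot 5→Jensen.
Loads: Johansson 1/1, Dubois 1/2, Rossi 2/2, Jensen 2/2 — all within limits.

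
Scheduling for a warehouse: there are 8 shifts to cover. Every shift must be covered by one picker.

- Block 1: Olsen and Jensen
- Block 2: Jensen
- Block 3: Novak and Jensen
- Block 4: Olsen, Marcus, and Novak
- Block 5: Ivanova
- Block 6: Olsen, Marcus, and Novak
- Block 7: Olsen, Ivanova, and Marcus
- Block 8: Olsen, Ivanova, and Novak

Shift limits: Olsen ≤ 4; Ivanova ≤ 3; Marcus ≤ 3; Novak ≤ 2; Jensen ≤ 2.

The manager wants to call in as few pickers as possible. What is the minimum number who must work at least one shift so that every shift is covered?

8 slots to fill and no one can take more than 4, so at least ⌈8/4⌉ = 2 pickers are needed.
Any 2 pickers together have capacity at most 4+3 = 7 < 8 slots, so 2 can never suffice.
Olsen, Ivanova, and Jensen alone can cover everything: Block 1→Olsen, Block 2→Jensen, Block 3→Jensen, Block 4→Olsen, Block 5→Ivanova, Block 6→Olsen, Block 7→Olsen, Block 8→Ivanova.

3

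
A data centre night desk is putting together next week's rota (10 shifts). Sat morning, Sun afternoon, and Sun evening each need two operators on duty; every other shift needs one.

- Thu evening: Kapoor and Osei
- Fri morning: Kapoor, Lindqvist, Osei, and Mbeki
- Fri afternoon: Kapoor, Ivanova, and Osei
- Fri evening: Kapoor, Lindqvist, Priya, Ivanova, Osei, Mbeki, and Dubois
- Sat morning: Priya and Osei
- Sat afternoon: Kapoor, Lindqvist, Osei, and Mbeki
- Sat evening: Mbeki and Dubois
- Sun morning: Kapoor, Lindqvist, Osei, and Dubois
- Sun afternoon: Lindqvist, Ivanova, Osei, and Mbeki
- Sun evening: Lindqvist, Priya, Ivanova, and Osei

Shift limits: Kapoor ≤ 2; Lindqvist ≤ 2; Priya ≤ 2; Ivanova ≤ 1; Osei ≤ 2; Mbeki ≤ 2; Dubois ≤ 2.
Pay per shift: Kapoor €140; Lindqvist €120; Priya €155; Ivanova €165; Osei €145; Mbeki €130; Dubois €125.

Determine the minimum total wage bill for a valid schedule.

€1795

Sat morning can only be covered by Priya and Osei, so that assignment is forced.
Picking the cheapest available operator for each shift independently would cost €1700, but that ignores the shift limits.
An optimal schedule: Thu evening→Kapoor, Fri morning→Lindqvist, Fri afternoon→Kapoor, Fri evening→Dubois, Sat morning→Priya+Osei, Sat afternoon→Lindqvist, Sat evening→Mbeki, Sun morning→Dubois, Sun afternoon→Ivanova+Mbeki, Sun evening→Priya+Osei.
Total: 140 + 120 + 140 + 125 + 155 + 145 + 120 + 130 + 125 + 165 + 130 + 155 + 145 = €1795.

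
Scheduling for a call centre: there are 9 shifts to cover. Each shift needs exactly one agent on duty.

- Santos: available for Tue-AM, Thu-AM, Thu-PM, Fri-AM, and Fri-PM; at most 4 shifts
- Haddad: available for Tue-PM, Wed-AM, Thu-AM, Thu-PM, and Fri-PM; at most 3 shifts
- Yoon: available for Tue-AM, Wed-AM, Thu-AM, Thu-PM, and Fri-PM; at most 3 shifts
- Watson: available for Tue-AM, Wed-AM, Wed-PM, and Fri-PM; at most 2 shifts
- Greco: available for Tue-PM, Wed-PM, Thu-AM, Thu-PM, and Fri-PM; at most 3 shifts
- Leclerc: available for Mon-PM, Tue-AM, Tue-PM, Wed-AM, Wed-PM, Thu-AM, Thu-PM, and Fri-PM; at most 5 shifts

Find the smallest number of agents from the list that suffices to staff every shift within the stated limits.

9 slots to fill and no one can take more than 5, so at least ⌈9/5⌉ = 2 agents are needed.
Santos and Leclerc alone can cover everything: Mon-PM→Leclerc, Tue-AM→Santos, Tue-PM→Leclerc, Wed-AM→Leclerc, Wed-PM→Leclerc, Thu-AM→Santos, Thu-PM→Santos, Fri-AM→Santos, Fri-PM→Leclerc.

2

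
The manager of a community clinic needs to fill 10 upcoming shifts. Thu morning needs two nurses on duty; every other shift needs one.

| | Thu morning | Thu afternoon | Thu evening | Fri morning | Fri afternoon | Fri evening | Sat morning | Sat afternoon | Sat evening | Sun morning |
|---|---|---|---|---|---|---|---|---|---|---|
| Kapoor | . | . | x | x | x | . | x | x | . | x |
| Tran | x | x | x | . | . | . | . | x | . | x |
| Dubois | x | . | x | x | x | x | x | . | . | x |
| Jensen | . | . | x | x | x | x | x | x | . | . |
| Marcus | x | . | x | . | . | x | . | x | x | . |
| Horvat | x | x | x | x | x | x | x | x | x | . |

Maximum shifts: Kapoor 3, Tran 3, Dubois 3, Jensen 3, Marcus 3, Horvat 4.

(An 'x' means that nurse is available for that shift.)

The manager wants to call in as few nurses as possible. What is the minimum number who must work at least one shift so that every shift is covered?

4

11 slots to fill and no one can take more than 4, so at least ⌈11/4⌉ = 3 nurses are needed.
Any 3 nurses together have capacity at most 4+3+3 = 10 < 11 slots, so 3 can never suffice.
Kapoor, Tran, Dubois, and Marcus alone can cover everything: Thu morning→Tran+Dubois, Thu afternoon→Tran, Thu evening→Marcus, Fri morning→Kapoor, Fri afternoon→Kapoor, Fri evening→Dubois, Sat morning→Kapoor, Sat afternoon→Tran, Sat evening→Marcus, Sun morning→Dubois.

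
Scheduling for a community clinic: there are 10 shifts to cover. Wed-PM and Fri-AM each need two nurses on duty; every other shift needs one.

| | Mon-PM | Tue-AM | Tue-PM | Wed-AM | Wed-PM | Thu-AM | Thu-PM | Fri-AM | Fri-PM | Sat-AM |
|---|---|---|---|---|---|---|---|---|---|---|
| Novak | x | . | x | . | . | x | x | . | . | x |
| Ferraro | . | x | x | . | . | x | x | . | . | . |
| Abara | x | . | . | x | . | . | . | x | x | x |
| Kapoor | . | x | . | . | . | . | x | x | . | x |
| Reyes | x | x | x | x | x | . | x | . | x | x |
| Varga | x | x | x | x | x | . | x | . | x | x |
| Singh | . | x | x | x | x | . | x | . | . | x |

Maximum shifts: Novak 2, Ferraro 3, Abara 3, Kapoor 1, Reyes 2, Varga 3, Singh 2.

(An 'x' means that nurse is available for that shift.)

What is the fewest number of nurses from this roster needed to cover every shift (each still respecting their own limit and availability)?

5

12 slots to fill and no one can take more than 3, so at least ⌈12/3⌉ = 4 nurses are needed.
Any 4 nurses together have capacity at most 3+3+3+2 = 11 < 12 slots, so 4 can never suffice.
Ferraro, Abara, Kapoor, Reyes, and Varga alone can cover everything: Mon-PM→Abara, Tue-AM→Ferraro, Tue-PM→Ferraro, Wed-AM→Abara, Wed-PM→Reyes+Varga, Thu-AM→Ferraro, Thu-PM→Varga, Fri-AM→Abara+Kapoor, Fri-PM→Reyes, Sat-AM→Varga.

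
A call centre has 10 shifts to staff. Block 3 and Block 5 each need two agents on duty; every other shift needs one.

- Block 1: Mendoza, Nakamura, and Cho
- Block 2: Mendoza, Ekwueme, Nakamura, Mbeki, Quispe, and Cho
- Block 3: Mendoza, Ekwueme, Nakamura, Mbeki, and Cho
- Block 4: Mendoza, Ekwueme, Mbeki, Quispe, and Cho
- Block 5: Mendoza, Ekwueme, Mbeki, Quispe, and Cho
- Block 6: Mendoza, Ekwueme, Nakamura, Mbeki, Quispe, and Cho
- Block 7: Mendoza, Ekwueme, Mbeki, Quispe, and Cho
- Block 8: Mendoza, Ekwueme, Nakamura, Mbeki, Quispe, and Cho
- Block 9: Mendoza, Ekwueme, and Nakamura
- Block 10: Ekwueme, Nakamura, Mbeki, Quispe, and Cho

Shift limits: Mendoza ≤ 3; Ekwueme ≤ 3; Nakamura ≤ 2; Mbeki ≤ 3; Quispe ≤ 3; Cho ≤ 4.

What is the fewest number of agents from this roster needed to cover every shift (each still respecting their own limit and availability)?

4

12 slots to fill and no one can take more than 4, so at least ⌈12/4⌉ = 3 agents are needed.
Any 3 agents together have capacity at most 4+3+3 = 10 < 12 slots, so 3 can never suffice.
Mendoza, Ekwueme, Nakamura, and Cho alone can cover everything: Block 1→Mendoza, Block 2→Cho, Block 3→Nakamura+Cho, Block 4→Mendoza, Block 5→Mendoza+Ekwueme, Block 6→Cho, Block 7→Ekwueme, Block 8→Cho, Block 9→Ekwueme, Block 10→Nakamura.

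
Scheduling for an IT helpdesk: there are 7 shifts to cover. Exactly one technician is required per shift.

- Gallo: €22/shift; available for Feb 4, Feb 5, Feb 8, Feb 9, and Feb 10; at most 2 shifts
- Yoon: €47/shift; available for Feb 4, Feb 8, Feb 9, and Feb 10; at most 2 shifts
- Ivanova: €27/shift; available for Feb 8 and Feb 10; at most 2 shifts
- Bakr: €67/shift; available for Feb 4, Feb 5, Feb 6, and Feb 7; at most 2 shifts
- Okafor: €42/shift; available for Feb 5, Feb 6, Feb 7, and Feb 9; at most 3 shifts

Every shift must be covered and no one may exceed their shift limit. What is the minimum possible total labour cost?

€224

Picking the cheapest available technician for each shift independently would cost €194, but that ignores the shift limits.
An optimal schedule: Feb 4→Gallo, Feb 5→Gallo, Feb 6→Okafor, Feb 7→Okafor, Feb 8→Ivanova, Feb 9→Okafor, Feb 10→Ivanova.
Total: 22 + 22 + 42 + 42 + 27 + 42 + 27 = €224.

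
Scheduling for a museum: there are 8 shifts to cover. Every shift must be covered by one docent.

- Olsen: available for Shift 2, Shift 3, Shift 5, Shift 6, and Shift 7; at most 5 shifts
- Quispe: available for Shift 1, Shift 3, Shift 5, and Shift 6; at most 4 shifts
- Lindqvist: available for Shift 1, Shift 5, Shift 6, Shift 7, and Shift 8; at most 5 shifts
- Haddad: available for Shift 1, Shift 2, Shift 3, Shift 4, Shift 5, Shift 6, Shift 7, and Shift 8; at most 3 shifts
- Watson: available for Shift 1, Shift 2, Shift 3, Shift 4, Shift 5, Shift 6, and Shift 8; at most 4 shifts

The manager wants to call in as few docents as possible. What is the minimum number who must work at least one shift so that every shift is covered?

2

8 slots to fill and no one can take more than 5, so at least ⌈8/5⌉ = 2 docents are needed.
Olsen and Haddad alone can cover everything: Shift 1→Haddad, Shift 2→Olsen, Shift 3→Olsen, Shift 4→Haddad, Shift 5→Olsen, Shift 6→Olsen, Shift 7→Olsen, Shift 8→Haddad.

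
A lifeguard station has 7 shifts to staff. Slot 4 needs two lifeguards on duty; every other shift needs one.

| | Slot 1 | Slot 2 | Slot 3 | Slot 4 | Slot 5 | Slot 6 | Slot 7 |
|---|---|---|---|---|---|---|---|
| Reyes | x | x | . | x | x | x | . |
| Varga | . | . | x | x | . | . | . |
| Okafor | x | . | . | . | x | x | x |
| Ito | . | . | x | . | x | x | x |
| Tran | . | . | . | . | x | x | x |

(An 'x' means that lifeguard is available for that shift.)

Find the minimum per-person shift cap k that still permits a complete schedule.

2

With 5 lifeguards and 8 worker-slots to fill, someone must work at least ⌈8/5⌉ = 2 shifts, so k ≥ 2.
k = 2 works: Slot 1→Okafor, Slot 2→Reyes, Slot 3→Varga, Slot 4→Reyes+Varga, Slot 5→Ito, Slot 6→Ito, Slot 7→Okafor.
Loads: Reyes 2, Varga 2, Okafor 2, Ito 2, Tran 0 — all ≤ 2.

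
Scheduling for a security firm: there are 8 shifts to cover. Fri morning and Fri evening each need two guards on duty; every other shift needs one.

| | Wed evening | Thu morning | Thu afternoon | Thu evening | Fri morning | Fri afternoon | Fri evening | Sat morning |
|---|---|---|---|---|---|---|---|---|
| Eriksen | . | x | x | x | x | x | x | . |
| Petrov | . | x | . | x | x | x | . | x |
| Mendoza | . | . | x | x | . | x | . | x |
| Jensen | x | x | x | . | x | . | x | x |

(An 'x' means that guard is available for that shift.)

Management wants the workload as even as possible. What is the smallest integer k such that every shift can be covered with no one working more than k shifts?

3

With 4 guards and 10 worker-slots to fill, someone must work at least ⌈10/4⌉ = 3 shifts, so k ≥ 3.
k = 3 works: Wed evening→Jensen, Thu morning→Eriksen, Thu afternoon→Eriksen, Thu evening→Petrov, Fri morning→Petrov+Jensen, Fri afternoon→Petrov, Fri evening→Eriksen+Jensen, Sat morning→Mendoza.
Loads: Eriksen 3, Petrov 3, Mendoza 1, Jensen 3 — all ≤ 3.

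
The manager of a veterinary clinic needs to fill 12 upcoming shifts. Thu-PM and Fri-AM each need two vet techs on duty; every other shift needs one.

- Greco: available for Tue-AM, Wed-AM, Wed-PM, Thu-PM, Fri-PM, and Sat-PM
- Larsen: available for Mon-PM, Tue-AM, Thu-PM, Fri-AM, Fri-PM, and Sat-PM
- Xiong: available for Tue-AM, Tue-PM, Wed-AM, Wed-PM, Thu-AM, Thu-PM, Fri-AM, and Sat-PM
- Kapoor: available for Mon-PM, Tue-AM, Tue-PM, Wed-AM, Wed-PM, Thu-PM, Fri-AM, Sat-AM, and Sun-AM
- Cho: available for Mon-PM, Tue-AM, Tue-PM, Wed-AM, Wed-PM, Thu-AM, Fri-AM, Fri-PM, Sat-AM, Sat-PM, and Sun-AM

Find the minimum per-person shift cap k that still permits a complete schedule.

With 5 vet techs and 14 worker-slots to fill, someone must work at least ⌈14/5⌉ = 3 shifts, so k ≥ 3.
k = 3 works: Mon-PM→Larsen, Tue-AM→Cho, Tue-PM→Xiong, Wed-AM→Greco, Wed-PM→Greco, Thu-AM→Xiong, Thu-PM→Larsen+Xiong, Fri-AM→Kapoor+Cho, Fri-PM→Greco, Sat-AM→Kapoor, Sat-PM→Larsen, Sun-AM→Kapoor.
Loads: Greco 3, Larsen 3, Xiong 3, Kapoor 3, Cho 2 — all ≤ 3.

3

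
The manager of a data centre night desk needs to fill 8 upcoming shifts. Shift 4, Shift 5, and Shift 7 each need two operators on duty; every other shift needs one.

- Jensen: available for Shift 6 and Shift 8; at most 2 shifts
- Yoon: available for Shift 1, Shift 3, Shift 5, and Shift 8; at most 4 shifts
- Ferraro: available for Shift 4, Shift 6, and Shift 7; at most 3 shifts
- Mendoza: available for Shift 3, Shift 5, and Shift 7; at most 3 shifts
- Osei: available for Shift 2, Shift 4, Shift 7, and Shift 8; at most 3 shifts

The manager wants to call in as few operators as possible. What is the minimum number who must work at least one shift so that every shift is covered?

11 slots to fill and no one can take more than 4, so at least ⌈11/4⌉ = 3 operators are needed.
Any 3 operators together have capacity at most 4+3+3 = 10 < 11 slots, so 3 can never suffice.
Yoon, Ferraro, Mendoza, and Osei alone can cover everything: Shift 1→Yoon, Shift 2→Osei, Shift 3→Yoon, Shift 4→Ferraro+Osei, Shift 5→Yoon+Mendoza, Shift 6→Ferraro, Shift 7→Ferraro+Mendoza, Shift 8→Yoon.

4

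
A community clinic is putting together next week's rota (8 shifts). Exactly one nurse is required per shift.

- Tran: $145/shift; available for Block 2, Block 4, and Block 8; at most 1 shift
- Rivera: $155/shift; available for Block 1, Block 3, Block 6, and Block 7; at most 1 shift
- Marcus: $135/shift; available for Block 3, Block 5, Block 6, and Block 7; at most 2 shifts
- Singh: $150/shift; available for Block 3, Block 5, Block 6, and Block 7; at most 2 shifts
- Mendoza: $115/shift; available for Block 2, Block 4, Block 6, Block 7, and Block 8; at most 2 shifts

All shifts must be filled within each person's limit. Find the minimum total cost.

$1100

Block 1 can only be covered by Rivera, so that assignment is forced.
Picking the cheapest available nurse for each shift independently would cost $1000, but that ignores the shift limits.
An optimal schedule: Block 1→Rivera, Block 2→Tran, Block 3→Marcus, Block 4→Mendoza, Block 5→Marcus, Block 6→Singh, Block 7→Singh, Block 8→Mendoza.
Total: 155 + 145 + 135 + 115 + 135 + 150 + 150 + 115 = $1100.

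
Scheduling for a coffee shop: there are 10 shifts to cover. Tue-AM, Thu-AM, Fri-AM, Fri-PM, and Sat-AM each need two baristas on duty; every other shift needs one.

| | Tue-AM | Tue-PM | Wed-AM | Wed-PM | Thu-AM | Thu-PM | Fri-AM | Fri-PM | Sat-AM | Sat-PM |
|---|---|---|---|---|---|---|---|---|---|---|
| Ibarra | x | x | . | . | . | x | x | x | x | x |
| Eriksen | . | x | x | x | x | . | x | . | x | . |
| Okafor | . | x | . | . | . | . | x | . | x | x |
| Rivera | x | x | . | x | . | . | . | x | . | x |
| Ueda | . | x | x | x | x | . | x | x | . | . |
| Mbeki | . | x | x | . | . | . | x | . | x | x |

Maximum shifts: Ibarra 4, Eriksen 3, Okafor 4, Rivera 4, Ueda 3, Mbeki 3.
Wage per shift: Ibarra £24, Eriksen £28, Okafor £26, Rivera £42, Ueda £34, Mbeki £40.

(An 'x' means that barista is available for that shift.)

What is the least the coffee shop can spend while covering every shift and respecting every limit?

Tue-AM can only be covered by Ibarra and Rivera, so that assignment is forced.
Thu-AM can only be covered by Eriksen and Ueda, so that assignment is forced.
Thu-PM can only be covered by Ibarra, so that assignment is forced.
Picking the cheapest available barista for each shift independently would cost £414, but that ignores the shift limits.
An optimal schedule: Tue-AM→Ibarra+Rivera, Tue-PM→Okafor, Wed-AM→Eriksen, Wed-PM→Eriksen, Thu-AM→Eriksen+Ueda, Thu-PM→Ibarra, Fri-AM→Okafor+Ueda, Fri-PM→Ibarra+Ueda, Sat-AM→Ibarra+Okafor, Sat-PM→Okafor.
Total: 24 + 42 + 26 + 28 + 28 + 28 + 34 + 24 + 26 + 34 + 24 + 34 + 24 + 26 + 26 = £428.

£428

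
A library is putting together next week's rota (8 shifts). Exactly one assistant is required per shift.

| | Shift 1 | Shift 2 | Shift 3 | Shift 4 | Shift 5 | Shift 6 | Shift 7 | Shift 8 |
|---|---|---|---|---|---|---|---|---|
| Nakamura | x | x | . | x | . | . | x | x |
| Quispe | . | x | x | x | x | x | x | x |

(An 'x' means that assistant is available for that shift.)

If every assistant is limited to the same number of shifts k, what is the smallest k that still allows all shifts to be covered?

With 2 assistants and 8 worker-slots to fill, someone must work at least ⌈8/2⌉ = 4 shifts, so k ≥ 4.
k = 4 works: Shift 1→Nakamura, Shift 2→Nakamura, Shift 3→Quispe, Shift 4→Nakamura, Shift 5→Quispe, Shift 6→Quispe, Shift 7→Nakamura, Shift 8→Quispe.
Loads: Nakamura 4, Quispe 4 — all ≤ 4.

4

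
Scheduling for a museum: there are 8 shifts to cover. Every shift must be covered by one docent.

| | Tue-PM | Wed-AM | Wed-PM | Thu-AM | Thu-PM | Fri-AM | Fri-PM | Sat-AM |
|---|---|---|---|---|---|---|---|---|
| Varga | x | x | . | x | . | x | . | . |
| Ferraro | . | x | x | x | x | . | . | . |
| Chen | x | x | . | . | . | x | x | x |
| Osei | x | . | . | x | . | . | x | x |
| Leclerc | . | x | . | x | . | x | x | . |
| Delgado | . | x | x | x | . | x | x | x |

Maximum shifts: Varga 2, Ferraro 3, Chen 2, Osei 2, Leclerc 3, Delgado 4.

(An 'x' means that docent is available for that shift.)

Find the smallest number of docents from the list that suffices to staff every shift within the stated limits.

3

8 slots to fill and no one can take more than 4, so at least ⌈8/4⌉ = 2 docents are needed.
Any 2 docents together have capacity at most 4+3 = 7 < 8 slots, so 2 can never suffice.
Varga, Ferraro, and Delgado alone can cover everything: Tue-PM→Varga, Wed-AM→Ferraro, Wed-PM→Ferraro, Thu-AM→Delgado, Thu-PM→Ferraro, Fri-AM→Varga, Fri-PM→Delgado, Sat-AM→Delgado.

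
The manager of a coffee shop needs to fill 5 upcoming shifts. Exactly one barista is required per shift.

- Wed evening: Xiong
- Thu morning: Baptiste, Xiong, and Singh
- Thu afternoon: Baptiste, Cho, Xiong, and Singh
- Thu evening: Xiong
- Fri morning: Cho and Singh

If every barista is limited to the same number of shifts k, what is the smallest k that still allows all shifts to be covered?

2

With 4 baristas and 5 worker-slots to fill, someone must work at least ⌈5/4⌉ = 2 shifts, so k ≥ 2.
k = 2 works: Wed evening→Xiong, Thu morning→Baptiste, Thu afternoon→Baptiste, Thu evening→Xiong, Fri morning→Cho.
Loads: Baptiste 2, Cho 1, Xiong 2, Singh 0 — all ≤ 2.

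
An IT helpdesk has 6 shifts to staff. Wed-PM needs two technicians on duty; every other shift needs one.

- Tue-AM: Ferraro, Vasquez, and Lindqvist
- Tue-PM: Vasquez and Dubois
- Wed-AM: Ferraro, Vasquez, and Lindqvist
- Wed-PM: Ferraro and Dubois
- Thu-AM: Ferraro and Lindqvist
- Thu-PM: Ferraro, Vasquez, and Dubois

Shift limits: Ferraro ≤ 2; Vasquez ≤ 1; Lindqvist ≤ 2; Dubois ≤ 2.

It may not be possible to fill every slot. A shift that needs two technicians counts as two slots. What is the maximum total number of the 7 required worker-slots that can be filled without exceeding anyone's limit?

Total capacity across all technicians is 2+1+2+2 = 7, and 7 slots are needed, so at most 7 can be filled.
An assignment achieving 7: Tue-AM→Lindqvist, Tue-PM→Vasquez, Wed-AM→Lindqvist, Wed-PM→Ferraro+Dubois, Thu-AM→Ferraro, Thu-PM→Dubois.
Loads: Ferraro 2/2, Vasquez 1/1, Lindqvist 2/2, Dubois 2/2.

7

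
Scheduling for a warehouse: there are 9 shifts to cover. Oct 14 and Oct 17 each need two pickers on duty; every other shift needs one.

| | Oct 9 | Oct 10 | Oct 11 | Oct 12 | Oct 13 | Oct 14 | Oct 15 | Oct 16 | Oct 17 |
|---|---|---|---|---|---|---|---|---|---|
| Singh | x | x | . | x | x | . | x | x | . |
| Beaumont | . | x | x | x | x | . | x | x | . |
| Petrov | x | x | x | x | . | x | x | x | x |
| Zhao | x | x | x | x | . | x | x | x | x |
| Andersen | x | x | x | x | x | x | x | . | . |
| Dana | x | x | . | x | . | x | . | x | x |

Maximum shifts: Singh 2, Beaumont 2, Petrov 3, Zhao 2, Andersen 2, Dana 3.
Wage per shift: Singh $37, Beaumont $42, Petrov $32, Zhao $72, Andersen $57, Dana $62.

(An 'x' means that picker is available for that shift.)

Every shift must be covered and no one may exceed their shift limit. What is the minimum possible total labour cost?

Picking the cheapest available picker for each shift independently would cost $412, but that ignores the shift limits.
An optimal schedule: Oct 9→Petrov, Oct 10→Beaumont, Oct 11→Petrov, Oct 12→Andersen, Oct 13→Singh, Oct 14→Andersen+Dana, Oct 15→Singh, Oct 16→Beaumont, Oct 17→Petrov+Dana.
Total: 32 + 42 + 32 + 57 + 37 + 57 + 62 + 37 + 42 + 32 + 62 = $492.

$492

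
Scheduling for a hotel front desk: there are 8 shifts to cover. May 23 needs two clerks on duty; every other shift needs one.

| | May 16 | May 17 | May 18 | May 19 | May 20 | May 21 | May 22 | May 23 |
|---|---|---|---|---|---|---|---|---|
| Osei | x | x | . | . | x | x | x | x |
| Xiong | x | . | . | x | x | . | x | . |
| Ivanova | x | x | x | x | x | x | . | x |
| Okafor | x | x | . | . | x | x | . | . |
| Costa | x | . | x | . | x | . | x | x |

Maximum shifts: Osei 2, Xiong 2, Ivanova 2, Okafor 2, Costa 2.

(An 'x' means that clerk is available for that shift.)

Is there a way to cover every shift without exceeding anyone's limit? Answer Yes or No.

Yes

One valid schedule: May 16→Okafor, May 17→Osei, May 18→Ivanova, May 19→Xiong, May 20→Okafor, May 21→Osei, May 22→Xiong, May 23→Ivanova+Costa.
Loads: Osei 2/2, Xiong 2/2, Ivanova 2/2, Okafor 2/2, Costa 1/2 — all within limits.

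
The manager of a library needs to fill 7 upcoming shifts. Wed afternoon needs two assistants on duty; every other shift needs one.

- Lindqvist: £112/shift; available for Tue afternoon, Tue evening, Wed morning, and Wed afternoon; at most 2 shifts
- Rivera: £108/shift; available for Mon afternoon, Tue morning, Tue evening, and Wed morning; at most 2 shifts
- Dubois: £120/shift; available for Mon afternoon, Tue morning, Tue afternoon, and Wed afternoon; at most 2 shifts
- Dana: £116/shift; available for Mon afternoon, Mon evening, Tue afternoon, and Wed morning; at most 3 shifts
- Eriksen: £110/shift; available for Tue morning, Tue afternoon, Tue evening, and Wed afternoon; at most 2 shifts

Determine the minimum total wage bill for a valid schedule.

Mon evening can only be covered by Dana, so that assignment is forced.
Picking the cheapest available assistant for each shift independently would cost £880, but that ignores the shift limits.
An optimal schedule: Mon afternoon→Rivera, Mon evening→Dana, Tue morning→Rivera, Tue afternoon→Dana, Tue evening→Eriksen, Wed morning→Lindqvist, Wed afternoon→Eriksen+Lindqvist.
Total: 108 + 116 + 108 + 116 + 110 + 112 + 110 + 112 = £892.

£892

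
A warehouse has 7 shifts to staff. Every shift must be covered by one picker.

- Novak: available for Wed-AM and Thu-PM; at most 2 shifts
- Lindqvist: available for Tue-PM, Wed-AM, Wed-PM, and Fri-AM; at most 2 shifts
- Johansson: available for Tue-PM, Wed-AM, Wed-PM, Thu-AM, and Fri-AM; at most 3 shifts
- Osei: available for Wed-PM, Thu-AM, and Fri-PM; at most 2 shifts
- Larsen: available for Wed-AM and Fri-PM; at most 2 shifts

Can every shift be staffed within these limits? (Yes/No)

Yes

Thu-PM can only be covered by Novak, so that assignment is forced.
One valid schedule: Tue-PM→Lindqvist, Wed-AM→Novak, Wed-PM→Johansson, Thu-AM→Johansson, Thu-PM→Novak, Fri-AM→Lindqvist, Fri-PM→Osei.
Loads: Novak 2/2, Lindqvist 2/2, Johansson 2/3, Osei 1/2, Larsen 0/2 — all within limits.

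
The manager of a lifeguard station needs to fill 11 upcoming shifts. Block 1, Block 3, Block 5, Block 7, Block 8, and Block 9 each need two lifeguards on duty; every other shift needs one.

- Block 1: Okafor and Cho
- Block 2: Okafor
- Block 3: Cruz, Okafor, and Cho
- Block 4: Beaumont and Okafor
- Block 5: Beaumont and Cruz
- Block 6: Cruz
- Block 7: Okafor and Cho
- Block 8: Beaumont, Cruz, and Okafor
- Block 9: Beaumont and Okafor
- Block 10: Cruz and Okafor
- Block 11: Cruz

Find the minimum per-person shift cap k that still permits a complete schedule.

With 4 lifeguards and 17 worker-slots to fill, someone must work at least ⌈17/4⌉ = 5 shifts, so k ≥ 5.
k = 5 works: Block 1→Okafor+Cho, Block 2→Okafor, Block 3→Cruz+Cho, Block 4→Beaumont, Block 5→Beaumont+Cruz, Block 6→Cruz, Block 7→Okafor+Cho, Block 8→Beaumont+Okafor, Block 9→Beaumont+Okafor, Block 10→Cruz, Block 11→Cruz.
Loads: Beaumont 4, Cruz 5, Okafor 5, Cho 3 — all ≤ 5.

5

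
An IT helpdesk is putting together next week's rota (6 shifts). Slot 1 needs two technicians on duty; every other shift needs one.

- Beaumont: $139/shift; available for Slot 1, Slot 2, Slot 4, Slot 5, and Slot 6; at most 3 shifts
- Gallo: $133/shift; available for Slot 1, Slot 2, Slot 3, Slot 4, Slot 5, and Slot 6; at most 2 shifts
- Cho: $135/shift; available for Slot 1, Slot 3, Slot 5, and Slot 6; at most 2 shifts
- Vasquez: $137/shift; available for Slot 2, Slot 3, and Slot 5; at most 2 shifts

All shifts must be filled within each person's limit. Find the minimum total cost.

$949

Picking the cheapest available technician for each shift independently would cost $933, but that ignores the shift limits.
An optimal schedule: Slot 1→Gallo+Cho, Slot 2→Vasquez, Slot 3→Cho, Slot 4→Gallo, Slot 5→Vasquez, Slot 6→Beaumont.
Total: 133 + 135 + 137 + 135 + 133 + 137 + 139 = $949.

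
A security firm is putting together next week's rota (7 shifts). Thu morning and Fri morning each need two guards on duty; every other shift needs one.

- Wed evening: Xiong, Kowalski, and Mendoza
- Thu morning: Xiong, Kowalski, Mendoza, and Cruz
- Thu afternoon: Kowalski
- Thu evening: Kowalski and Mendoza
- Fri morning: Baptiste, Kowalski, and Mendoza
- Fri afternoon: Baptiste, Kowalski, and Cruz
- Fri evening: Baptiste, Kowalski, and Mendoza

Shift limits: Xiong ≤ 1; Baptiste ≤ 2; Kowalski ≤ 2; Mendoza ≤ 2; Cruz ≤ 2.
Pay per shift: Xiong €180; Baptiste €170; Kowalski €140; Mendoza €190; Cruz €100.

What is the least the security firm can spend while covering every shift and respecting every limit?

Thu afternoon can only be covered by Kowalski, so that assignment is forced.
Picking the cheapest available guard for each shift independently would cost €1210, but that ignores the shift limits.
An optimal schedule: Wed evening→Xiong, Thu morning→Mendoza+Cruz, Thu afternoon→Kowalski, Thu evening→Kowalski, Fri morning→Baptiste+Mendoza, Fri afternoon→Cruz, Fri evening→Baptiste.
Total: 180 + 190 + 100 + 140 + 140 + 170 + 190 + 100 + 170 = €1380.

€1380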